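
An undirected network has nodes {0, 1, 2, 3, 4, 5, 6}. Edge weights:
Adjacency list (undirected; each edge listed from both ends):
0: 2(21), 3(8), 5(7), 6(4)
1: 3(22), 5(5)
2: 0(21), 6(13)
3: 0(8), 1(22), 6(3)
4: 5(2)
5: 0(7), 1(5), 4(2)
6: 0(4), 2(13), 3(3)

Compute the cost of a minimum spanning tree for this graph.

34

Prim, starting at 5.
Step 1: cheapest edge leaving the tree is 4-5 (2); add 4.
Step 2: cheapest edge leaving the tree is 1-5 (5); add 1.
Step 3: cheapest edge leaving the tree is 0-5 (7); add 0.
Step 4: cheapest edge leaving the tree is 0-6 (4); add 6.
Step 5: cheapest edge leaving the tree is 3-6 (3); add 3.
Step 6: cheapest edge leaving the tree is 2-6 (13); add 2.
MST edges: 4-5, 1-5, 0-5, 0-6, 3-6, 2-6; total weight 2+5+7+4+3+13 = 34.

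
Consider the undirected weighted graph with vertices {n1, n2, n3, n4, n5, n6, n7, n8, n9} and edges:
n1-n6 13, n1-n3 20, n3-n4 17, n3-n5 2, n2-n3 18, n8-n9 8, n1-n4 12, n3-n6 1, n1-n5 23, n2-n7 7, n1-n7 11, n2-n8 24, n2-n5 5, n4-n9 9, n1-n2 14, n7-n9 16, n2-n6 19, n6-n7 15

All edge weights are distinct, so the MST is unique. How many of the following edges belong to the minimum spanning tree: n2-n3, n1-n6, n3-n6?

Sort edges by weight, then run Kruskal:
n3-n6 (1): add — endpoints in different components.
n3-n5 (2): add — endpoints in different components.
n2-n5 (5): add — endpoints in different components.
n2-n7 (7): add — endpoints in different components.
n8-n9 (8): add — endpoints in different components.
n4-n9 (9): add — endpoints in different components.
n1-n7 (11): add — endpoints in different components.
n1-n4 (12): add — endpoints in different components.
MST edge set: {n3-n6, n3-n5, n2-n5, n2-n7, n8-n9, n4-n9, n1-n7, n1-n4}.
Of the listed edges, {n3-n6} are in the MST → 1.

1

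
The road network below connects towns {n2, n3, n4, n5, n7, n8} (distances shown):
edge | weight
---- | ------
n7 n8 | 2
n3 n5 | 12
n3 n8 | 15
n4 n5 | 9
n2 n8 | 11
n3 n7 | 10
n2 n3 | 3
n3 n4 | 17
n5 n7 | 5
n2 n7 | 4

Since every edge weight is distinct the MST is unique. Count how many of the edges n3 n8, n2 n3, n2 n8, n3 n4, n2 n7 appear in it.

2

Kruskal: consider edges lightest-first.
n7 n8 (2): add — endpoints in different components.
n2 n3 (3): add — endpoints in different components.
n2 n7 (4): add — endpoints in different components.
n5 n7 (5): add — endpoints in different components.
n4 n5 (9): add — endpoints in different components.
MST edge set: {n7 n8, n2 n3, n2 n7, n5 n7, n4 n5}.
Of the listed edges, {n2 n3, n2 n7} are in the MST → 2.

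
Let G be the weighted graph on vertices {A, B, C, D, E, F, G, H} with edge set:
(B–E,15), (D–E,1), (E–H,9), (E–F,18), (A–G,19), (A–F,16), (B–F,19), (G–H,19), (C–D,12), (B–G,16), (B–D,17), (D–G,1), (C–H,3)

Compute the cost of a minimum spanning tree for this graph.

Kruskal: consider edges lightest-first.
D–E (1): add — endpoints in different components.
D–G (1): add — endpoints in different components.
C–H (3): add — endpoints in different components.
E–H (9): add — endpoints in different components.
C–D (12): skip — C and D already connected.
B–E (15): add — endpoints in different components.
A–F (16): add — endpoints in different components.
B–G (16): skip — B and G already connected.
B–D (17): skip — B and D already connected.
E–F (18): add — endpoints in different components.
MST edges: D–E, D–G, C–H, E–H, B–E, A–F, E–F; total weight 1+1+3+9+15+16+18 = 63.

63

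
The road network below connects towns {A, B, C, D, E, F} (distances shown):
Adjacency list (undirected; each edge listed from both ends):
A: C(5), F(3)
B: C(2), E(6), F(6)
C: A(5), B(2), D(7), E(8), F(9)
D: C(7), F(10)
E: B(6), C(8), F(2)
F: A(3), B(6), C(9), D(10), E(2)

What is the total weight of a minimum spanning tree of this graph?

Sort edges by weight, then run Kruskal:
B-C (2): add — endpoints in different components.
E-F (2): add — endpoints in different components.
A-F (3): add — endpoints in different components.
A-C (5): add — endpoints in different components.
B-E (6): skip — B and E already connected.
B-F (6): skip — B and F already connected.
C-D (7): add — endpoints in different components.
MST edges: B-C, E-F, A-F, A-C, C-D; total weight 2+2+3+5+7 = 19.

19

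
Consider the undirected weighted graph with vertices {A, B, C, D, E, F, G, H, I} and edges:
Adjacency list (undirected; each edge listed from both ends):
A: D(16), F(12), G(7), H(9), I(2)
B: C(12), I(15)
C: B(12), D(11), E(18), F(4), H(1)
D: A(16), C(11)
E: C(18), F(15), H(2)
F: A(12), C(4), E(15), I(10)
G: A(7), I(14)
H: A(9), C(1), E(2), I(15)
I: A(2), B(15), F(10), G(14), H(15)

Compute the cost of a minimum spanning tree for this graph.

48

Grow the tree from I using Prim:
Step 1: cheapest edge leaving the tree is A—I (2); add A.
Step 2: cheapest edge leaving the tree is A—G (7); add G.
Step 3: cheapest edge leaving the tree is A—H (9); add H.
Step 4: cheapest edge leaving the tree is C—H (1); add C.
Step 5: cheapest edge leaving the tree is E—H (2); add E.
Step 6: cheapest edge leaving the tree is C—F (4); add F.
Step 7: cheapest edge leaving the tree is C—D (11); add D.
Step 8: cheapest edge leaving the tree is B—C (12); add B.
MST edges: A—I, A—G, A—H, C—H, E—H, C—F, C—D, B—C; total weight 2+7+9+1+2+4+11+12 = 48.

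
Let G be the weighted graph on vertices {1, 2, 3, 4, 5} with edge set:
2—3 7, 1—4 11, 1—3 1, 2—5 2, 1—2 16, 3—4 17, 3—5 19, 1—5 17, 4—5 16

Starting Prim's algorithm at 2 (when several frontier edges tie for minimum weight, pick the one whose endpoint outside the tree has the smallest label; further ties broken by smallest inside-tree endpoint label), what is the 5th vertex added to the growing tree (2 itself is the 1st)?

4

Prim's algorithm from 2:
Step 1: frontier [2—5 2, 2—3 7, 1—2 16] → take 2—5 (2); add 5.
Step 2: frontier [2—3 7, 1—2 16, 4—5 16, 1—5 17, 3—5 19] → take 2—3 (7); add 3.
Step 3: frontier [1—2 16, 1—3 1, 3—4 17, 4—5 16, 1—5 17] → take 1—3 (1); add 1.
Step 4: frontier [1—4 11, 3—4 17, 4—5 16] → take 1—4 (11); add 4.
Vertex order: 2, 5, 3, 1, 4. The 5th vertex is 4.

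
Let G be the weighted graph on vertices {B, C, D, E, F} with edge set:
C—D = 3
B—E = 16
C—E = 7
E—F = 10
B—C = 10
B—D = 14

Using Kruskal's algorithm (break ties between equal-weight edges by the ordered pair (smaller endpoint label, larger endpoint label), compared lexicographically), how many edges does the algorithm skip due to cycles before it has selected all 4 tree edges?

0

Kruskal: consider edges lightest-first.
C—D (3): add. Components now {B} {C,D} {E} {F}
C—E (7): add. Components now {B} {C,D,E} {F}
B—C (10): add. Components now {B,C,D,E} {F}
E—F (10): add. Components now {B,C,D,E,F}
Edges rejected before the tree was complete: 0.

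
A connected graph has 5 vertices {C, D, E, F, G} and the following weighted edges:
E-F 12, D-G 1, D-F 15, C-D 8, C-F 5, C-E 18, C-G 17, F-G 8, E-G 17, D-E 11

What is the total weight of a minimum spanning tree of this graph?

Prim's algorithm from E:
Step 1: cheapest edge leaving the tree is D-E (11); add D.
Step 2: cheapest edge leaving the tree is D-G (1); add G.
Step 3: cheapest edge leaving the tree is C-D (8); add C.
Step 4: cheapest edge leaving the tree is C-F (5); add F.
MST edges: D-E, D-G, C-D, C-F; total weight 11+1+8+5 = 25.

25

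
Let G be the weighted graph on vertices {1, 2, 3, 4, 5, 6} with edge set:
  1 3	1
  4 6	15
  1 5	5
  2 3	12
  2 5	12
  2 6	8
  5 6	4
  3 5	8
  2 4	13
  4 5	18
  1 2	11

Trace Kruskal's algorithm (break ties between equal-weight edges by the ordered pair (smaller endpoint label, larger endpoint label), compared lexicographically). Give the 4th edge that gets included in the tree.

Sort edges by weight, then run Kruskal:
1 3 (1): add. Components now {1,3} {2} {4} {5} {6}
5 6 (4): add. Components now {1,3} {2} {4} {5,6}
1 5 (5): add. Components now {1,3,5,6} {2} {4}
2 6 (8): add. Components now {1,2,3,5,6} {4}
3 5 (8): skip — 3 and 5 already connected.
1 2 (11): skip — 1 and 2 already connected.
2 3 (12): skip — 2 and 3 already connected.
2 5 (12): skip — 2 and 5 already connected.
2 4 (13): add. Components now {1,2,3,4,5,6}
The 4th edge added is 2 6.

2-6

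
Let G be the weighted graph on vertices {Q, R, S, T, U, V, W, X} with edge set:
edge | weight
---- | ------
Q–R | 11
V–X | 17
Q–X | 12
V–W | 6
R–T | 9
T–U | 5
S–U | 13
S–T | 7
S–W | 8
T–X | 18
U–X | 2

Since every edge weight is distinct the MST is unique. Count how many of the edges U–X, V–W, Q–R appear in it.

Kruskal: consider edges lightest-first.
U–X (2): add — endpoints in different components.
T–U (5): add — endpoints in different components.
V–W (6): add — endpoints in different components.
S–T (7): add — endpoints in different components.
S–W (8): add — endpoints in different components.
R–T (9): add — endpoints in different components.
Q–R (11): add — endpoints in different components.
MST edge set: {U–X, T–U, V–W, S–T, S–W, R–T, Q–R}.
Of the listed edges, {U–X, V–W, Q–R} are in the MST → 3.

3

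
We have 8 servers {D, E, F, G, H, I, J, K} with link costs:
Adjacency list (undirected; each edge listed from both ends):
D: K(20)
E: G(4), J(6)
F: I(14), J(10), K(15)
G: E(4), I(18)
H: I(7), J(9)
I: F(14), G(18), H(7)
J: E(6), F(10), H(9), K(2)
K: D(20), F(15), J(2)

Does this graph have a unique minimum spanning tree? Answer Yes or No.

Yes

Kruskal's algorithm — process edges by increasing weight (ties by edge label):
J—K (2): add — endpoints in different components.
E—G (4): add — endpoints in different components.
E—J (6): add — endpoints in different components.
H—I (7): add — endpoints in different components.
H—J (9): add — endpoints in different components.
F—J (10): add — endpoints in different components.
F—I (14): skip — F and I already connected.
F—K (15): skip — F and K already connected.
G—I (18): skip — G and I already connected.
D—K (20): add — endpoints in different components.
Every non-tree edge has weight strictly greater than the heaviest edge on the tree path between its endpoints, so the MST is unique.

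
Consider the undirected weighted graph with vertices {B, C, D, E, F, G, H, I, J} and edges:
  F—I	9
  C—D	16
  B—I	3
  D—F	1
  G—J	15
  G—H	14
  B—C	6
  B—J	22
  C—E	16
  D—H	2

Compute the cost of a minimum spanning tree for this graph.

Sort edges by weight, then run Kruskal:
D—F (1): add — endpoints in different components.
D—H (2): add — endpoints in different components.
B—I (3): add — endpoints in different components.
B—C (6): add — endpoints in different components.
F—I (9): add — endpoints in different components.
G—H (14): add — endpoints in different components.
G—J (15): add — endpoints in different components.
C—D (16): skip — C and D already connected.
C—E (16): add — endpoints in different components.
MST edges: D—F, D—H, B—I, B—C, F—I, G—H, G—J, C—E; total weight 1+2+3+6+9+14+15+16 = 66.

66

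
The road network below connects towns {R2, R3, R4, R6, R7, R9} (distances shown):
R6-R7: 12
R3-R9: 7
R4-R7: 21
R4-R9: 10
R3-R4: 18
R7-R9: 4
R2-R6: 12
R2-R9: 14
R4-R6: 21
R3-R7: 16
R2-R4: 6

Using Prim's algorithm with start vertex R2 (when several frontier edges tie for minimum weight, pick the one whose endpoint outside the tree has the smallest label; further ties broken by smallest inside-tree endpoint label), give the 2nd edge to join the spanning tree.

Prim, starting at R2.
Step 1: frontier [R2-R4 6, R2-R6 12, R2-R9 14] → take R2-R4 (6); add R4.
Step 2: frontier [R2-R6 12, R2-R9 14, R4-R9 10, R3-R4 18, R4-R6 21, R4-R7 21] → take R4-R9 (10); add R9.
Step 3: frontier [R2-R6 12, R3-R4 18, R4-R6 21, R4-R7 21, R7-R9 4, R3-R9 7] → take R7-R9 (4); add R7.
Step 4: frontier [R2-R6 12, R3-R4 18, R4-R6 21, R6-R7 12, R3-R7 16, R3-R9 7] → take R3-R9 (7); add R3.
Step 5: frontier [R2-R6 12, R4-R6 21, R6-R7 12] → take R2-R6 (12); add R6.
The 2nd edge added is R4-R9.

R4-R9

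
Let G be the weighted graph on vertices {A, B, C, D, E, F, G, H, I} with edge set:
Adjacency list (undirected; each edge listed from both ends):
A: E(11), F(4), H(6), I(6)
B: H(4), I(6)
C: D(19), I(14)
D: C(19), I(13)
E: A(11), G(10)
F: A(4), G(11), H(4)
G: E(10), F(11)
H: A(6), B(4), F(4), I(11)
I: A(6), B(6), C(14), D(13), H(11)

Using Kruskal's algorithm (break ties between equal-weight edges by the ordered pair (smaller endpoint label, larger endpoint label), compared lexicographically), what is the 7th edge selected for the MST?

Kruskal's algorithm — process edges by increasing weight (ties by edge label):
A-F (4): add — endpoints in different components.
B-H (4): add — endpoints in different components.
F-H (4): add — endpoints in different components.
A-H (6): skip — A and H already connected.
A-I (6): add — endpoints in different components.
B-I (6): skip — B and I already connected.
E-G (10): add — endpoints in different components.
A-E (11): add — endpoints in different components.
F-G (11): skip — F and G already connected.
H-I (11): skip — H and I already connected.
D-I (13): add — endpoints in different components.
C-I (14): add — endpoints in different components.
The 7th edge added is D-I.

D-I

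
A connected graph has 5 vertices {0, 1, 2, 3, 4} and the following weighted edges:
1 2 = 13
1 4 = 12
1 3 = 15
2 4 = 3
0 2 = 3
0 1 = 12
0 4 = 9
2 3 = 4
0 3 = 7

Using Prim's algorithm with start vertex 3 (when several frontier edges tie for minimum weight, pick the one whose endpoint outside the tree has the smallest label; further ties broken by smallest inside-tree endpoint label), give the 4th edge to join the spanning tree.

Prim, starting at 3.
Step 1: frontier [2 3 4, 0 3 7, 1 3 15] → take 2 3 (4); add 2.
Step 2: frontier [0 2 3, 2 4 3, 1 2 13, 0 3 7, 1 3 15] → take 0 2 (3); add 0.
Step 3: frontier [0 4 9, 0 1 12, 2 4 3, 1 2 13, 1 3 15] → take 2 4 (3); add 4.
Step 4: frontier [0 1 12, 1 2 13, 1 3 15, 1 4 12] → take 0 1 (12); add 1.
The 4th edge added is 0 1.

0-1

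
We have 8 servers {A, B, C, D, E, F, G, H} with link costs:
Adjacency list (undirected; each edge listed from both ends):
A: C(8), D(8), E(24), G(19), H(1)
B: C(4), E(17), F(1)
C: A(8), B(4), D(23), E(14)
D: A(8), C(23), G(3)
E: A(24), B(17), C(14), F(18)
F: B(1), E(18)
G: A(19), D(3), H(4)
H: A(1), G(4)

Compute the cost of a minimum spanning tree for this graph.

35

Kruskal: consider edges lightest-first.
A H (1): add — endpoints in different components.
B F (1): add — endpoints in different components.
D G (3): add — endpoints in different components.
B C (4): add — endpoints in different components.
G H (4): add — endpoints in different components.
A C (8): add — endpoints in different components.
A D (8): skip — A and D already connected.
C E (14): add — endpoints in different components.
MST edges: A H, B F, D G, B C, G H, A C, C E; total weight 1+1+3+4+4+8+14 = 35.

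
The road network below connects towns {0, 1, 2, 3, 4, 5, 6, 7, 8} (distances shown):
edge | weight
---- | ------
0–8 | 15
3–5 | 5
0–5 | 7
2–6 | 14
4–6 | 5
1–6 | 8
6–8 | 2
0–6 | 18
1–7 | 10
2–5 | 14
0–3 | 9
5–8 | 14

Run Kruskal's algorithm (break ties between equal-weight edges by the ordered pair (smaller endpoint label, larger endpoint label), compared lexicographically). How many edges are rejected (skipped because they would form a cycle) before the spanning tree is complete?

Kruskal's algorithm — process edges by increasing weight (ties by edge label):
6–8 (2): add — endpoints in different components.
3–5 (5): add — endpoints in different components.
4–6 (5): add — endpoints in different components.
0–5 (7): add — endpoints in different components.
1–6 (8): add — endpoints in different components.
0–3 (9): skip — 0 and 3 already connected.
1–7 (10): add — endpoints in different components.
2–5 (14): add — endpoints in different components.
2–6 (14): add — endpoints in different components.
Edges rejected before the tree was complete: 1.

1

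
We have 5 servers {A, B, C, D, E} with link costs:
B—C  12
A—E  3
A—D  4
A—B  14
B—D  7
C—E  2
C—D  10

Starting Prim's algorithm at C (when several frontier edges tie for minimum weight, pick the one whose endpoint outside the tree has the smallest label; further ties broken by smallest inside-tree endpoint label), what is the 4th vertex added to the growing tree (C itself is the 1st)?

D

Grow the tree from C using Prim:
Step 1: cheapest edge leaving the tree is C—E (2); add E.
Step 2: cheapest edge leaving the tree is A—E (3); add A.
Step 3: cheapest edge leaving the tree is A—D (4); add D.
Step 4: cheapest edge leaving the tree is B—D (7); add B.
Vertex order: C, E, A, D, B. The 4th vertex is D.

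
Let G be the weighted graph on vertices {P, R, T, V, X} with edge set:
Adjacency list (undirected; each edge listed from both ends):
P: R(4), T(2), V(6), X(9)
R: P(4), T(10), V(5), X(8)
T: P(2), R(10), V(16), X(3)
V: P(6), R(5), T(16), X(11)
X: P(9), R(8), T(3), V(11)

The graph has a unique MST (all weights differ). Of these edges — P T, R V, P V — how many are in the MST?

2

Sort edges by weight, then run Kruskal:
P T (2): add. Components now {P,T} {V} {X} {R}
T X (3): add. Components now {P,T,X} {V} {R}
P R (4): add. Components now {P,R,T,X} {V}
R V (5): add. Components now {P,R,T,V,X}
MST edge set: {P T, T X, P R, R V}.
Of the listed edges, {P T, R V} are in the MST → 2.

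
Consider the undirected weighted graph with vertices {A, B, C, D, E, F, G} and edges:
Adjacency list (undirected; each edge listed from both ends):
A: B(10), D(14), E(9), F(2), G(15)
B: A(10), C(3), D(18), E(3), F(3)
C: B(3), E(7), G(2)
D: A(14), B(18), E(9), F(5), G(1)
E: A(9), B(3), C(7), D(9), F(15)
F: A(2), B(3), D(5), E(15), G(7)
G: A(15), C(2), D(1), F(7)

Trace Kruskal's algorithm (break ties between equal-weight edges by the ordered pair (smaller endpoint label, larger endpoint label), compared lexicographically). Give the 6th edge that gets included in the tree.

Sort edges by weight, then run Kruskal:
D G (1): add — endpoints in different components.
A F (2): add — endpoints in different components.
C G (2): add — endpoints in different components.
B C (3): add — endpoints in different components.
B E (3): add — endpoints in different components.
B F (3): add — endpoints in different components.
The 6th edge added is B F.

B-F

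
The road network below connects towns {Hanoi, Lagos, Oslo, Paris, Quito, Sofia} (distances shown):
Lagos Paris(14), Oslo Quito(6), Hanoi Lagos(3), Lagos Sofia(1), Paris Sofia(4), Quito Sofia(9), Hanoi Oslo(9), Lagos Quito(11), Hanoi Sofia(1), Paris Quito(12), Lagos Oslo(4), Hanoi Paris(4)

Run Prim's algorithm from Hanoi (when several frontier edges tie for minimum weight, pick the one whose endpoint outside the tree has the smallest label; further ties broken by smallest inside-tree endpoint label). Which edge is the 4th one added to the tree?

Hanoi-Paris

Prim, starting at Hanoi.
Step 1: cheapest edge leaving the tree is Hanoi Sofia (1); add Sofia.
Step 2: cheapest edge leaving the tree is Lagos Sofia (1); add Lagos.
Step 3: cheapest edge leaving the tree is Lagos Oslo (4); add Oslo.
Step 4: cheapest edge leaving the tree is Hanoi Paris (4); add Paris.
Step 5: cheapest edge leaving the tree is Oslo Quito (6); add Quito.
The 4th edge added is Hanoi Paris.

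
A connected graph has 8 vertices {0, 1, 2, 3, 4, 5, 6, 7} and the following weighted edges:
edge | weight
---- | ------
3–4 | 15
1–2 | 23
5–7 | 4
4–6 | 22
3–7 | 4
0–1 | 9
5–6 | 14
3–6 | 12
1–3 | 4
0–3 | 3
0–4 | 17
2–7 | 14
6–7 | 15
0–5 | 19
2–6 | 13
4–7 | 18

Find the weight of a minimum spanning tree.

Sort edges by weight, then run Kruskal:
0–3 (3): add — endpoints in different components.
1–3 (4): add — endpoints in different components.
3–7 (4): add — endpoints in different components.
5–7 (4): add — endpoints in different components.
0–1 (9): skip — 0 and 1 already connected.
3–6 (12): add — endpoints in different components.
2–6 (13): add — endpoints in different components.
2–7 (14): skip — 2 and 7 already connected.
5–6 (14): skip — 5 and 6 already connected.
3–4 (15): add — endpoints in different components.
MST edges: 0–3, 1–3, 3–7, 5–7, 3–6, 2–6, 3–4; total weight 3+4+4+4+12+13+15 = 55.

55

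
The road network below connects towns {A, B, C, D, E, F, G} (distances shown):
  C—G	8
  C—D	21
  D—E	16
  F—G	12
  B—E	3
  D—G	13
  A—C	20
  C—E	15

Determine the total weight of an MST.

71

Prim's algorithm from F:
Step 1: frontier [F—G 12] → take F—G (12); add G.
Step 2: frontier [C—G 8, D—G 13] → take C—G (8); add C.
Step 3: frontier [C—E 15, A—C 20, C—D 21, D—G 13] → take D—G (13); add D.
Step 4: frontier [C—E 15, A—C 20, D—E 16] → take C—E (15); add E.
Step 5: frontier [A—C 20, B—E 3] → take B—E (3); add B.
Step 6: frontier [A—C 20] → take A—C (20); add A.
MST edges: F—G, C—G, D—G, C—E, B—E, A—C; total weight 12+8+13+15+3+20 = 71.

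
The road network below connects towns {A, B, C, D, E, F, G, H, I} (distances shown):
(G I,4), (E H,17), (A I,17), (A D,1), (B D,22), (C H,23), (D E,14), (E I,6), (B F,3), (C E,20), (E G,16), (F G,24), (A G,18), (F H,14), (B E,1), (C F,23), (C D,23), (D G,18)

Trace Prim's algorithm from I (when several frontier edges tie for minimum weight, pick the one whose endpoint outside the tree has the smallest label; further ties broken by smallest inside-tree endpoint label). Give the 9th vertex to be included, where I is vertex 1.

Prim's algorithm from I:
Step 1: cheapest edge leaving the tree is G I (4); add G.
Step 2: cheapest edge leaving the tree is E I (6); add E.
Step 3: cheapest edge leaving the tree is B E (1); add B.
Step 4: cheapest edge leaving the tree is B F (3); add F.
Step 5: cheapest edge leaving the tree is D E (14); add D.
Step 6: cheapest edge leaving the tree is A D (1); add A.
Step 7: cheapest edge leaving the tree is F H (14); add H.
Step 8: cheapest edge leaving the tree is C E (20); add C.
Vertex order: I, G, E, B, F, D, A, H, C. The 9th vertex is C.

C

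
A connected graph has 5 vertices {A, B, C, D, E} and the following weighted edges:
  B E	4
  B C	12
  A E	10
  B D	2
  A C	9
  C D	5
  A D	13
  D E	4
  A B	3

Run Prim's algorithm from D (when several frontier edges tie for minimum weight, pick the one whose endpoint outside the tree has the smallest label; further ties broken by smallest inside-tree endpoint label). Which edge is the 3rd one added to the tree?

Prim, starting at D.
Step 1: frontier [B D 2, D E 4, C D 5, A D 13] → take B D (2); add B.
Step 2: frontier [A B 3, B E 4, B C 12, D E 4, C D 5, A D 13] → take A B (3); add A.
Step 3: frontier [A C 9, A E 10, B E 4, B C 12, D E 4, C D 5] → take B E (4); add E.
Step 4: frontier [A C 9, B C 12, C D 5] → take C D (5); add C.
The 3rd edge added is B E.

B-E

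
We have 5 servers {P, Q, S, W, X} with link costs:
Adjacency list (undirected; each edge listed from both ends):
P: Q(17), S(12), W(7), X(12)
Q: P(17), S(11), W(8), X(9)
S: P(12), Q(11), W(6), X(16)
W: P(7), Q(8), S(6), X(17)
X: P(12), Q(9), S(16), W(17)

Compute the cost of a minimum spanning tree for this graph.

Kruskal's algorithm — process edges by increasing weight (ties by edge label):
S-W (6): add — endpoints in different components.
P-W (7): add — endpoints in different components.
Q-W (8): add — endpoints in different components.
Q-X (9): add — endpoints in different components.
MST edges: S-W, P-W, Q-W, Q-X; total weight 6+7+8+9 = 30.

30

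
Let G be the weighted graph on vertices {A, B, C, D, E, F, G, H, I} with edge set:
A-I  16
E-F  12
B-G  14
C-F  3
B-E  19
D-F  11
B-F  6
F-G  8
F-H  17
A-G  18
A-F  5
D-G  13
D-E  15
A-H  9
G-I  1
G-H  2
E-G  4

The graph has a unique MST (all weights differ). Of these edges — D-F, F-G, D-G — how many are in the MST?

Kruskal's algorithm — process edges by increasing weight (ties by edge label):
G-I (1): add — endpoints in different components.
G-H (2): add — endpoints in different components.
C-F (3): add — endpoints in different components.
E-G (4): add — endpoints in different components.
A-F (5): add — endpoints in different components.
B-F (6): add — endpoints in different components.
F-G (8): add — endpoints in different components.
A-H (9): skip — A and H already connected.
D-F (11): add — endpoints in different components.
MST edge set: {G-I, G-H, C-F, E-G, A-F, B-F, F-G, D-F}.
Of the listed edges, {D-F, F-G} are in the MST → 2.

2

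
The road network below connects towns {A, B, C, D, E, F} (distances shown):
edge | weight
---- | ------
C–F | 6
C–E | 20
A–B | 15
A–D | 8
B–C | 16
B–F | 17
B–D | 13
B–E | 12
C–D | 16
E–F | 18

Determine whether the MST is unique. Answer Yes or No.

No

Kruskal: consider edges lightest-first.
C–F (6): add — endpoints in different components.
A–D (8): add — endpoints in different components.
B–E (12): add — endpoints in different components.
B–D (13): add — endpoints in different components.
A–B (15): skip — A and B already connected.
B–C (16): add — endpoints in different components.
Non-tree edge C–D has weight 16, equal to the heaviest edge on its tree cycle — swapping gives another MST of the same weight. Not unique.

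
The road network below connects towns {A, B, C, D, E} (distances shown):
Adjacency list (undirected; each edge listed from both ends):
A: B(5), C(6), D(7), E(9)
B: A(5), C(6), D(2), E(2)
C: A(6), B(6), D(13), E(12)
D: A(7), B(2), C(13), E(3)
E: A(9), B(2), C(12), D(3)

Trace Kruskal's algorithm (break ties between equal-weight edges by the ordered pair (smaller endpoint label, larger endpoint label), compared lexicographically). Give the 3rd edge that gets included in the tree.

A-B

Kruskal: consider edges lightest-first.
B D (2): add — endpoints in different components.
B E (2): add — endpoints in different components.
D E (3): skip — D and E already connected.
A B (5): add — endpoints in different components.
A C (6): add — endpoints in different components.
The 3rd edge added is A B.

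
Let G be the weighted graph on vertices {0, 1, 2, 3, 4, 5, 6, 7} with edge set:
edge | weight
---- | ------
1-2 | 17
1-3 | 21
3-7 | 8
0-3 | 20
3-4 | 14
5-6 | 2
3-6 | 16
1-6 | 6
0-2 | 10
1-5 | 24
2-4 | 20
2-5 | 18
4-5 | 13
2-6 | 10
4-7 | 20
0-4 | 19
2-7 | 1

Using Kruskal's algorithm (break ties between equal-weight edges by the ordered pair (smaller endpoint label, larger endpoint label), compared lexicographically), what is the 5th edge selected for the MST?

Kruskal's algorithm — process edges by increasing weight (ties by edge label):
2-7 (1): add — endpoints in different components.
5-6 (2): add — endpoints in different components.
1-6 (6): add — endpoints in different components.
3-7 (8): add — endpoints in different components.
0-2 (10): add — endpoints in different components.
2-6 (10): add — endpoints in different components.
4-5 (13): add — endpoints in different components.
The 5th edge added is 0-2.

0-2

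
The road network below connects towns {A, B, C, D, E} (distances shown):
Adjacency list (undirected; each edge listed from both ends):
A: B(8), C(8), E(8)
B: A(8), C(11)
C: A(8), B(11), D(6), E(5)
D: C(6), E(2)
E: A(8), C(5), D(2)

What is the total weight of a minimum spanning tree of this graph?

Grow the tree from C using Prim:
Step 1: cheapest edge leaving the tree is C-E (5); add E.
Step 2: cheapest edge leaving the tree is D-E (2); add D.
Step 3: cheapest edge leaving the tree is A-C (8); add A.
Step 4: cheapest edge leaving the tree is A-B (8); add B.
MST edges: C-E, D-E, A-C, A-B; total weight 5+2+8+8 = 23.

23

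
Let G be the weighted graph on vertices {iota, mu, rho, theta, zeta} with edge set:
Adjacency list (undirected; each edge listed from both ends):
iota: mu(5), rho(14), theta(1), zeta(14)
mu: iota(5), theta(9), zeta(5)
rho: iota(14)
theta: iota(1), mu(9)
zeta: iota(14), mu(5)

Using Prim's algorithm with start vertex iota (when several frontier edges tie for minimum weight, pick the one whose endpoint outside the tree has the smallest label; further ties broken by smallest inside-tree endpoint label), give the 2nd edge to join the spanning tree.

Grow the tree from iota using Prim:
Step 1: cheapest edge leaving the tree is iota theta (1); add theta.
Step 2: cheapest edge leaving the tree is iota mu (5); add mu.
Step 3: cheapest edge leaving the tree is mu zeta (5); add zeta.
Step 4: cheapest edge leaving the tree is iota rho (14); add rho.
The 2nd edge added is iota mu.

iota-mu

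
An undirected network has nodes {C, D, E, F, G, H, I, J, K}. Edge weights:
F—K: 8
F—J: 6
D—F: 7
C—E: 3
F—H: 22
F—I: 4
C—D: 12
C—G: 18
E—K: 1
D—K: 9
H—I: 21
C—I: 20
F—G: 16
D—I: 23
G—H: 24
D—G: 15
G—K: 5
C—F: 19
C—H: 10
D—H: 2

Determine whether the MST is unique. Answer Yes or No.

Kruskal: consider edges lightest-first.
E—K (1): add — endpoints in different components.
D—H (2): add — endpoints in different components.
C—E (3): add — endpoints in different components.
F—I (4): add — endpoints in different components.
G—K (5): add — endpoints in different components.
F—J (6): add — endpoints in different components.
D—F (7): add — endpoints in different components.
F—K (8): add — endpoints in different components.
Every non-tree edge has weight strictly greater than the heaviest edge on the tree path between its endpoints, so the MST is unique.

Yes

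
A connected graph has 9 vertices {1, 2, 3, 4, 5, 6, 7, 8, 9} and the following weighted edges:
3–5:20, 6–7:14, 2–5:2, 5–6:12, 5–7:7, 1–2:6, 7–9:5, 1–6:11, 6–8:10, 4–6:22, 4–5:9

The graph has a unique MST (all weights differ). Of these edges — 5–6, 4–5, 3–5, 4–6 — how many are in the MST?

Kruskal: consider edges lightest-first.
2–5 (2): add — endpoints in different components.
7–9 (5): add — endpoints in different components.
1–2 (6): add — endpoints in different components.
5–7 (7): add — endpoints in different components.
4–5 (9): add — endpoints in different components.
6–8 (10): add — endpoints in different components.
1–6 (11): add — endpoints in different components.
5–6 (12): skip — 5 and 6 already connected.
6–7 (14): skip — 6 and 7 already connected.
3–5 (20): add — endpoints in different components.
MST edge set: {2–5, 7–9, 1–2, 5–7, 4–5, 6–8, 1–6, 3–5}.
Of the listed edges, {4–5, 3–5} are in the MST → 2.

2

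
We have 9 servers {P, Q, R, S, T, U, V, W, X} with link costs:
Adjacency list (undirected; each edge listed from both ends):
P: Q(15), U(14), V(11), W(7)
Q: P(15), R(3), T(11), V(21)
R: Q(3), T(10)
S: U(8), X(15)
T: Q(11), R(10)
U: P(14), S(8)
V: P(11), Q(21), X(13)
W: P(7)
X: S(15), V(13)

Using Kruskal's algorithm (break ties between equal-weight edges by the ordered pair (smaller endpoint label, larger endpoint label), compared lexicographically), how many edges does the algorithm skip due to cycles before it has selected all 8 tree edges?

1

Sort edges by weight, then run Kruskal:
Q-R (3): add — endpoints in different components.
P-W (7): add — endpoints in different components.
S-U (8): add — endpoints in different components.
R-T (10): add — endpoints in different components.
P-V (11): add — endpoints in different components.
Q-T (11): skip — Q and T already connected.
V-X (13): add — endpoints in different components.
P-U (14): add — endpoints in different components.
P-Q (15): add — endpoints in different components.
Edges rejected before the tree was complete: 1.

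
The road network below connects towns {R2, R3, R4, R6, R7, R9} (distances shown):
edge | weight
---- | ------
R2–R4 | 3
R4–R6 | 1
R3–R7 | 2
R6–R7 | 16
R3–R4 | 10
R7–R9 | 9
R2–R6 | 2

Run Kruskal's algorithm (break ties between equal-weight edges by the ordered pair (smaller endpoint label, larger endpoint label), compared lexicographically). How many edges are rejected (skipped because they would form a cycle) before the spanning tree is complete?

Kruskal: consider edges lightest-first.
R4–R6 (1): add — endpoints in different components.
R2–R6 (2): add — endpoints in different components.
R3–R7 (2): add — endpoints in different components.
R2–R4 (3): skip — R4 and R2 already connected.
R7–R9 (9): add — endpoints in different components.
R3–R4 (10): add — endpoints in different components.
Edges rejected before the tree was complete: 1.

1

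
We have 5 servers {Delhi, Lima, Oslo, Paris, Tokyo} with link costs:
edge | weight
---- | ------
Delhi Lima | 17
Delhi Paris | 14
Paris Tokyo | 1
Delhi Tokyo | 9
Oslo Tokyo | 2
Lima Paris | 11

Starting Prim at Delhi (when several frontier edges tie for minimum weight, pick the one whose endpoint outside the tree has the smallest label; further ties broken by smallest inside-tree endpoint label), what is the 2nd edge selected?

Prim's algorithm from Delhi:
Step 1: cheapest edge leaving the tree is Delhi Tokyo (9); add Tokyo.
Step 2: cheapest edge leaving the tree is Paris Tokyo (1); add Paris.
Step 3: cheapest edge leaving the tree is Oslo Tokyo (2); add Oslo.
Step 4: cheapest edge leaving the tree is Lima Paris (11); add Lima.
The 2nd edge added is Paris Tokyo.

Paris-Tokyo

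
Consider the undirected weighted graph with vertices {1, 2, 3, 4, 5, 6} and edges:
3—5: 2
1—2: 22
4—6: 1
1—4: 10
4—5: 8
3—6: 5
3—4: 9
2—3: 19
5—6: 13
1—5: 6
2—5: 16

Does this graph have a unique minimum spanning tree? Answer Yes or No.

Yes

Sort edges by weight, then run Kruskal:
4—6 (1): add — endpoints in different components.
3—5 (2): add — endpoints in different components.
3—6 (5): add — endpoints in different components.
1—5 (6): add — endpoints in different components.
4—5 (8): skip — 4 and 5 already connected.
3—4 (9): skip — 3 and 4 already connected.
1—4 (10): skip — 1 and 4 already connected.
5—6 (13): skip — 5 and 6 already connected.
2—5 (16): add — endpoints in different components.
Every non-tree edge has weight strictly greater than the heaviest edge on the tree path between its endpoints, so the MST is unique.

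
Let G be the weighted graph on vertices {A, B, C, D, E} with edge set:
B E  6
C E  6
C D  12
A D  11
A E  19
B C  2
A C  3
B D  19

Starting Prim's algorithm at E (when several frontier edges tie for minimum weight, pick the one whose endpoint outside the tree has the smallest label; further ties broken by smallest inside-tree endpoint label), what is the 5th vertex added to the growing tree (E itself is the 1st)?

D

Prim, starting at E.
Step 1: cheapest edge leaving the tree is B E (6); add B.
Step 2: cheapest edge leaving the tree is B C (2); add C.
Step 3: cheapest edge leaving the tree is A C (3); add A.
Step 4: cheapest edge leaving the tree is A D (11); add D.
Vertex order: E, B, C, A, D. The 5th vertex is D.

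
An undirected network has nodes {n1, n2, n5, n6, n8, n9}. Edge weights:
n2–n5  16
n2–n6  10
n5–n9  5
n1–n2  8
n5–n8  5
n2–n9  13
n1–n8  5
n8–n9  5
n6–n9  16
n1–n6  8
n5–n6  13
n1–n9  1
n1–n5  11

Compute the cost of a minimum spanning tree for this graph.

27

Kruskal: consider edges lightest-first.
n1–n9 (1): add — endpoints in different components.
n1–n8 (5): add — endpoints in different components.
n5–n8 (5): add — endpoints in different components.
n5–n9 (5): skip — n9 and n5 already connected.
n8–n9 (5): skip — n9 and n8 already connected.
n1–n2 (8): add — endpoints in different components.
n1–n6 (8): add — endpoints in different components.
MST edges: n1–n9, n1–n8, n5–n8, n1–n2, n1–n6; total weight 1+5+5+8+8 = 27.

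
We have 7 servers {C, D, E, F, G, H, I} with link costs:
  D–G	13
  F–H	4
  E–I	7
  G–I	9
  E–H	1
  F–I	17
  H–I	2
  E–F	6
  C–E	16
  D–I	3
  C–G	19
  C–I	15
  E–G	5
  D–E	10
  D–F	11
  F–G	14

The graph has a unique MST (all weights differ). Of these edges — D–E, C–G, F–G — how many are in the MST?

Sort edges by weight, then run Kruskal:
E–H (1): add. Components now {C} {D} {E,H} {F} {G} {I}
H–I (2): add. Components now {C} {D} {E,H,I} {F} {G}
D–I (3): add. Components now {C} {D,E,H,I} {F} {G}
F–H (4): add. Components now {C} {D,E,F,H,I} {G}
E–G (5): add. Components now {C} {D,E,F,G,H,I}
E–F (6): skip — E and F already connected.
E–I (7): skip — E and I already connected.
G–I (9): skip — G and I already connected.
D–E (10): skip — D and E already connected.
D–F (11): skip — D and F already connected.
D–G (13): skip — D and G already connected.
F–G (14): skip — F and G already connected.
C–I (15): add. Components now {C,D,E,F,G,H,I}
MST edge set: {E–H, H–I, D–I, F–H, E–G, C–I}.
Of the listed edges, {} are in the MST → 0.

0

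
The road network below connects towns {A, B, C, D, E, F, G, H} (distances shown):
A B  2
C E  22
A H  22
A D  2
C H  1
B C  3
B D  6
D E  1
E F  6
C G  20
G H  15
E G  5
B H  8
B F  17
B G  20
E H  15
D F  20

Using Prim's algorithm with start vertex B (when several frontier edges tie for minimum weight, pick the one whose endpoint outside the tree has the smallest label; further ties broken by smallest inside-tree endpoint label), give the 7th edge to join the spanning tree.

Prim, starting at B.
Step 1: cheapest edge leaving the tree is A B (2); add A.
Step 2: cheapest edge leaving the tree is A D (2); add D.
Step 3: cheapest edge leaving the tree is D E (1); add E.
Step 4: cheapest edge leaving the tree is B C (3); add C.
Step 5: cheapest edge leaving the tree is C H (1); add H.
Step 6: cheapest edge leaving the tree is E G (5); add G.
Step 7: cheapest edge leaving the tree is E F (6); add F.
The 7th edge added is E F.

E-F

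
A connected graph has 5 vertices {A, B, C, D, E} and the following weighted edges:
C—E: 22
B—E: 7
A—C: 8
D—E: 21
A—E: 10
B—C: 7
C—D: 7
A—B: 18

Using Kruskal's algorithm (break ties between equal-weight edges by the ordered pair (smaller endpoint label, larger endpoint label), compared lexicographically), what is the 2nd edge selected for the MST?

Sort edges by weight, then run Kruskal:
B—C (7): add — endpoints in different components.
B—E (7): add — endpoints in different components.
C—D (7): add — endpoints in different components.
A—C (8): add — endpoints in different components.
The 2nd edge added is B—E.

B-E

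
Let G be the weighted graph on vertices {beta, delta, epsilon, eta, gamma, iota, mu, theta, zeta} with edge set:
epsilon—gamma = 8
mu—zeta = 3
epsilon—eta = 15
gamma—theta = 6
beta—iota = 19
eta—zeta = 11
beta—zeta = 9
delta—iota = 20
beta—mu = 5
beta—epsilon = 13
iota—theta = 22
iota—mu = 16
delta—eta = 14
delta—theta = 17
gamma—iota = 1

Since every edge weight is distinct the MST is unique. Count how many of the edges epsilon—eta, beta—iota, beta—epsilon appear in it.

Sort edges by weight, then run Kruskal:
gamma—iota (1): add — endpoints in different components.
mu—zeta (3): add — endpoints in different components.
beta—mu (5): add — endpoints in different components.
gamma—theta (6): add — endpoints in different components.
epsilon—gamma (8): add — endpoints in different components.
beta—zeta (9): skip — beta and zeta already connected.
eta—zeta (11): add — endpoints in different components.
beta—epsilon (13): add — endpoints in different components.
delta—eta (14): add — endpoints in different components.
MST edge set: {gamma—iota, mu—zeta, beta—mu, gamma—theta, epsilon—gamma, eta—zeta, beta—epsilon, delta—eta}.
Of the listed edges, {beta—epsilon} are in the MST → 1.

1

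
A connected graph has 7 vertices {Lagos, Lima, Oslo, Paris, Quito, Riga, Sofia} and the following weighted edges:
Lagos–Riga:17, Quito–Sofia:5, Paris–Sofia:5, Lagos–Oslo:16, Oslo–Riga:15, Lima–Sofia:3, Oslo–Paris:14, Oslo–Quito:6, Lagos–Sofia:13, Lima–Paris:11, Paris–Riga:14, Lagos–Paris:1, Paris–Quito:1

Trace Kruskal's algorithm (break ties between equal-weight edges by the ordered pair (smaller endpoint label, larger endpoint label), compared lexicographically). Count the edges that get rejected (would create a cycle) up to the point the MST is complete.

4

Sort edges by weight, then run Kruskal:
Lagos–Paris (1): add — endpoints in different components.
Paris–Quito (1): add — endpoints in different components.
Lima–Sofia (3): add — endpoints in different components.
Paris–Sofia (5): add — endpoints in different components.
Quito–Sofia (5): skip — Sofia and Quito already connected.
Oslo–Quito (6): add — endpoints in different components.
Lima–Paris (11): skip — Paris and Lima already connected.
Lagos–Sofia (13): skip — Lagos and Sofia already connected.
Oslo–Paris (14): skip — Oslo and Paris already connected.
Paris–Riga (14): add — endpoints in different components.
Edges rejected before the tree was complete: 4.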